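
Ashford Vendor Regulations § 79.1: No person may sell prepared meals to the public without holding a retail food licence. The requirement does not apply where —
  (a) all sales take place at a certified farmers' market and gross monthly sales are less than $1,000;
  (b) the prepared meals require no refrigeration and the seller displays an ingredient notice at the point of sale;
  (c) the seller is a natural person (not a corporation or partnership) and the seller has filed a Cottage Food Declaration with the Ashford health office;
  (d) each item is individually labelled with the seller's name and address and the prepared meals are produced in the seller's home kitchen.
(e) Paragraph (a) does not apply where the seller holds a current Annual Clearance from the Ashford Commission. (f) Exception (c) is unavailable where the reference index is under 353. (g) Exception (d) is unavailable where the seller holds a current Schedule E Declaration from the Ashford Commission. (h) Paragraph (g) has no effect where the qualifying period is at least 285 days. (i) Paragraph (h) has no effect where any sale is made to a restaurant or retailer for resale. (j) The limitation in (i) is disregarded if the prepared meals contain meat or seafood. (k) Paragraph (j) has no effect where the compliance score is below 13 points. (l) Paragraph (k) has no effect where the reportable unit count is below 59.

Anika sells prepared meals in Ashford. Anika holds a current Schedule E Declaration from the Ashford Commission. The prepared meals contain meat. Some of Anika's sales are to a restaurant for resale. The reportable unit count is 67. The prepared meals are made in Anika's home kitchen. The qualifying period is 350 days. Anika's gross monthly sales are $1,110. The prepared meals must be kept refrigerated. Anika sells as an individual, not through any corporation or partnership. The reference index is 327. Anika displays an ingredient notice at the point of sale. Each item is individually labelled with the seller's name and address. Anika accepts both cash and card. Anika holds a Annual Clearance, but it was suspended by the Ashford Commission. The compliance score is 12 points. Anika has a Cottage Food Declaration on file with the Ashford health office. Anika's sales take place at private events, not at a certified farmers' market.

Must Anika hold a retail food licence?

Yes — Anika must hold a retail food licence.

Exception (a) requires that all sales take place at a certified farmers' market; but sales are at private events, not a certified farmers' market, so (a) is unavailable.
Exception (b) does not apply: the prepared meals require refrigeration.
Exception (c): the seller is a natural person; a Cottage Food Declaration is on file — every condition holds. But: (f) operates against (c): the reference index is 327, under the 353 limit. So (c) is unavailable.
Exception (d): items are individually labelled; the prepared meals are home-kitchen produced — every condition holds. Turning to paragraphs (g)–(l): (g) is triggered — a current Schedule E Declaration is held. (h) would limit (g) — the qualifying period is 350 days, meeting the 285 days threshold — but (i) sets (h) aside: (i) operates — some sales are to a restaurant for resale. (j) is engaged (the prepared meals contain meat), but is overridden by (k): (k) operates against (j): the compliance score is 12 points, below the 13 points limit. (l), which would lift (k), is inapplicable — the reportable unit count is 67, not below 59. Exception (d) does not apply.
No exception applies. The general rule governs.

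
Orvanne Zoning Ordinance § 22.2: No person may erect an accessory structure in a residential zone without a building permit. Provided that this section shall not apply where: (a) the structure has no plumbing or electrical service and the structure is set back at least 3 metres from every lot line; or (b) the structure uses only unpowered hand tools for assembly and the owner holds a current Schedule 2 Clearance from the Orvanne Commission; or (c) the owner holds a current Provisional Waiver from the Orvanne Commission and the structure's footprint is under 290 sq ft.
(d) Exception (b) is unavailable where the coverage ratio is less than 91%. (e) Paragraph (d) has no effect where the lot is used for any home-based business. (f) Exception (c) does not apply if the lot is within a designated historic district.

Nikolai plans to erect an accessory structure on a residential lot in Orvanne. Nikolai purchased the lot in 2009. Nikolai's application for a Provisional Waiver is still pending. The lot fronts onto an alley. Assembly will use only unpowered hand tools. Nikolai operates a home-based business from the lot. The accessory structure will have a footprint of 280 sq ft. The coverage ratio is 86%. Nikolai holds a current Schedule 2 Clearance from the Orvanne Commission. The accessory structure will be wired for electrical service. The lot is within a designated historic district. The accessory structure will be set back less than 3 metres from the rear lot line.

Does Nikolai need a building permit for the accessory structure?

No — exception (b) applies; Nikolai does not need a building permit.

Exception (a) does not apply: electrical service is planned.
Exception (b): assembly uses only hand tools; a current Schedule 2 Clearance is held — every condition holds. As to paragraphs (d)–(e): (d) would limit (b) — the coverage ratio is 86%, less than the 91% limit — but (e) sets (d) aside: (e) applies — a home-based business operates on the lot. (b) remains available.
Exception (c) requires that the owner holds a current Provisional Waiver from the Orvanne Commission; but the Provisional Waiver is not current, so (c) is unavailable.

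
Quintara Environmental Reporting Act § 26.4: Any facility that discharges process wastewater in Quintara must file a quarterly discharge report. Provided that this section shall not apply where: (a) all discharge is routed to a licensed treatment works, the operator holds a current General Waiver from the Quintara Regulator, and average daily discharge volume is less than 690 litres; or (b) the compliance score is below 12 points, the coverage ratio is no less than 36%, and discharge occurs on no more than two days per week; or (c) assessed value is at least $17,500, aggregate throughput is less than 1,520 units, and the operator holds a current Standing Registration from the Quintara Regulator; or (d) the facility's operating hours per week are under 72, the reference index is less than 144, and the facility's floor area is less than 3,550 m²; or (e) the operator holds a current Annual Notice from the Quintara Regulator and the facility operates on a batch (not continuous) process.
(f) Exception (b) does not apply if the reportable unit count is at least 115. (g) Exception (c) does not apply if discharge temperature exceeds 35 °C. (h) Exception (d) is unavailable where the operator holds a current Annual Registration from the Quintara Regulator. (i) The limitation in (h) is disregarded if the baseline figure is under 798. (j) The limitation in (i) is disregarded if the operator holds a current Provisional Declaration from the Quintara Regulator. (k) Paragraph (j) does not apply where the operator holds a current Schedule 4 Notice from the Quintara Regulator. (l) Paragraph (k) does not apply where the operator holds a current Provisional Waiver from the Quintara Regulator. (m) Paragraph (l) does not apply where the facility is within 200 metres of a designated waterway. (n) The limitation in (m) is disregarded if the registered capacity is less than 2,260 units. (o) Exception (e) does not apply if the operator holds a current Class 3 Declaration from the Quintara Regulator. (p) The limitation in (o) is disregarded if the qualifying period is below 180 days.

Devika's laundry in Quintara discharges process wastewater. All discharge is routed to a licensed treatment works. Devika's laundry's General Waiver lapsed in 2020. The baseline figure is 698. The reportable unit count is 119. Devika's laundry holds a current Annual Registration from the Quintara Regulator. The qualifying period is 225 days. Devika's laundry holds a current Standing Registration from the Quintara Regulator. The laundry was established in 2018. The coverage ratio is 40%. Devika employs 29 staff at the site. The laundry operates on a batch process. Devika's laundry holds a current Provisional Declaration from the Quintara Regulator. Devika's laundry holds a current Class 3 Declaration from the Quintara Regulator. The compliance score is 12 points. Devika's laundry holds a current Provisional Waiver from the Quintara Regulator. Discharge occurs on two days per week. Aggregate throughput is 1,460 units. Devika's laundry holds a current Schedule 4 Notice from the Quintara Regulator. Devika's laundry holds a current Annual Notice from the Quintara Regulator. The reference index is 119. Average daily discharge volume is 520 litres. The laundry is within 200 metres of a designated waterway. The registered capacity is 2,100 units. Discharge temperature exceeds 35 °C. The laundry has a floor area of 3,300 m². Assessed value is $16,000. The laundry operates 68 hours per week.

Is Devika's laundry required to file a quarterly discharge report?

Yes — Devika's laundry must file a quarterly discharge report.

Exception (a) requires that the operator holds a current General Waiver from the Quintara Regulator; but the General Waiver is not current, so (a) is unavailable.
Exception (b) fails — the compliance score is 12 points, not below 12 points.
Exception (c) does not apply: assessed value is $16,000, short of $17,500.
All of (d)'s requirements are met (the facility's operating hours per week are 68, under the 72 limit; the reference index is 119, less than the 144 limit; the facility's floor area is 3,300 m², less than the 3,550 m² limit). Turning to paragraphs (h)–(n): (h) is triggered — a current Annual Registration is held. (i) applies (the baseline figure is 698, under the 798 limit), but yields to (j): (j) operates against (i): a current Provisional Declaration is held. (k) would limit (j) — a current Schedule 4 Notice is held — but (l) sets (k) aside: (l) operates against (k): a current Provisional Waiver is held. (m) would limit (l) — the laundry is within 200 m of a designated waterway — but (n) sets (m) aside: (n) operates against (m): the registered capacity is 2,100 units, less than the 2,260 units limit. Exception (d) does not apply.
Exception (e) is satisfied on its face — a current Annual Notice is held; the facility operates on a batch process. But: (o) operates against (e): a current Class 3 Declaration is held. (p) is not triggered (the qualifying period is 225 days, not below 180 days), so (o) stands. Exception (e) does not apply.
No exception displaces § 26.4.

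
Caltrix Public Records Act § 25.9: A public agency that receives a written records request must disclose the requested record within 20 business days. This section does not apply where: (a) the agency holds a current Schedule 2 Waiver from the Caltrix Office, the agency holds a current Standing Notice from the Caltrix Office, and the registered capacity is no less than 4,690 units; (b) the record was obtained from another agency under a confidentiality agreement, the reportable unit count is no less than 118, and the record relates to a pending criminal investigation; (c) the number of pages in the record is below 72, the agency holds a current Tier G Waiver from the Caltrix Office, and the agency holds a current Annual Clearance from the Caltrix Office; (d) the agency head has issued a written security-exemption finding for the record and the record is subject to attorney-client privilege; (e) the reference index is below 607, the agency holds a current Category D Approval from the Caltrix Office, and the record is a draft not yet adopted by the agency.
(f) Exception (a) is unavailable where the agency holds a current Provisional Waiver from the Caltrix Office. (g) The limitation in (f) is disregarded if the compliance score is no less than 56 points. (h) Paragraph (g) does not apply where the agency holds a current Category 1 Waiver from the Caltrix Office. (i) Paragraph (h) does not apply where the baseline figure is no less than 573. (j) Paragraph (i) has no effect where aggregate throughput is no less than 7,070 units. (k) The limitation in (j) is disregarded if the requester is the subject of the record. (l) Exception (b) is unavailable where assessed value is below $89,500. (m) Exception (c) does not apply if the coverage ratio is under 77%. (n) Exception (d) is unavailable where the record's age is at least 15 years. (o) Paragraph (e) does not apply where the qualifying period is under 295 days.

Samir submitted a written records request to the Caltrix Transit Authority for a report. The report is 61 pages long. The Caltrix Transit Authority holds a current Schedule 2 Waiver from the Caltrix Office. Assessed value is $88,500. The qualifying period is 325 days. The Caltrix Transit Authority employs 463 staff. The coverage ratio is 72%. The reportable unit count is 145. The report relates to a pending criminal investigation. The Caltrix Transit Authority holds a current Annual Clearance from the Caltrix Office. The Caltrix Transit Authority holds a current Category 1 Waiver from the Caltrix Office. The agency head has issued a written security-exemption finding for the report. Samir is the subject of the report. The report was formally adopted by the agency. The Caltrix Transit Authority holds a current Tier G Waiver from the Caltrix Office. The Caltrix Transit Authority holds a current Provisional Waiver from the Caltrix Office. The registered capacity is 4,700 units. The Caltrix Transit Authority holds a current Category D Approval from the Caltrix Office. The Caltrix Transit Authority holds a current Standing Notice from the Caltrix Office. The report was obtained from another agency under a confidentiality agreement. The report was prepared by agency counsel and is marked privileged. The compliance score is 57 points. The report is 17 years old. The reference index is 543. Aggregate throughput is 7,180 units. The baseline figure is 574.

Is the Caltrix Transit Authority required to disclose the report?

No — exception (a) applies; the Caltrix Transit Authority is not required to disclose the report.

Exception (a)'s conditions are all satisfied: a current Schedule 2 Waiver is held; a current Standing Notice is held; the registered capacity is 4,700 units, meeting the 4,690 units threshold. Applying paragraphs (f)–(k): (f) would limit (a) — a current Provisional Waiver is held — but (g) sets (f) aside: (g) operates against (f): the compliance score is 57 points, meeting the 56 points threshold. (h) would limit (g) — a current Category 1 Waiver is held — but (i) sets (h) aside: (i) is engaged — the baseline figure is 574, meeting the 573 threshold. (j) would limit (i) — aggregate throughput is 7,180 units, meeting the 7,070 units threshold — but (k) sets (j) aside: (k) is engaged — Samir is the subject of the report. So (a) applies.
Exception (b): the report was obtained under a confidentiality agreement; the reportable unit count is 145, meeting the 118 threshold; the report relates to a pending investigation — every condition holds. But applying paragraph (l): (l) applies — assessed value is $88,500, below the $89,500 limit. (b) is therefore removed.
Exception (c): the number of pages in the record is 61, below the 72 limit; a current Tier G Waiver is held; a current Annual Clearance is held — every condition holds. But applying paragraph (m): (m) operates — the coverage ratio is 72%, under the 77% limit. Exception (c) does not apply.
Exception (d) is satisfied on its face — a written security-exemption finding has been issued; the report is privileged. Turning to paragraph (n): (n) operates against (d): the record's age is 17 years, meeting the 15 years threshold. Exception (d) does not apply.
Exception (e) does not apply: the report has been formally adopted.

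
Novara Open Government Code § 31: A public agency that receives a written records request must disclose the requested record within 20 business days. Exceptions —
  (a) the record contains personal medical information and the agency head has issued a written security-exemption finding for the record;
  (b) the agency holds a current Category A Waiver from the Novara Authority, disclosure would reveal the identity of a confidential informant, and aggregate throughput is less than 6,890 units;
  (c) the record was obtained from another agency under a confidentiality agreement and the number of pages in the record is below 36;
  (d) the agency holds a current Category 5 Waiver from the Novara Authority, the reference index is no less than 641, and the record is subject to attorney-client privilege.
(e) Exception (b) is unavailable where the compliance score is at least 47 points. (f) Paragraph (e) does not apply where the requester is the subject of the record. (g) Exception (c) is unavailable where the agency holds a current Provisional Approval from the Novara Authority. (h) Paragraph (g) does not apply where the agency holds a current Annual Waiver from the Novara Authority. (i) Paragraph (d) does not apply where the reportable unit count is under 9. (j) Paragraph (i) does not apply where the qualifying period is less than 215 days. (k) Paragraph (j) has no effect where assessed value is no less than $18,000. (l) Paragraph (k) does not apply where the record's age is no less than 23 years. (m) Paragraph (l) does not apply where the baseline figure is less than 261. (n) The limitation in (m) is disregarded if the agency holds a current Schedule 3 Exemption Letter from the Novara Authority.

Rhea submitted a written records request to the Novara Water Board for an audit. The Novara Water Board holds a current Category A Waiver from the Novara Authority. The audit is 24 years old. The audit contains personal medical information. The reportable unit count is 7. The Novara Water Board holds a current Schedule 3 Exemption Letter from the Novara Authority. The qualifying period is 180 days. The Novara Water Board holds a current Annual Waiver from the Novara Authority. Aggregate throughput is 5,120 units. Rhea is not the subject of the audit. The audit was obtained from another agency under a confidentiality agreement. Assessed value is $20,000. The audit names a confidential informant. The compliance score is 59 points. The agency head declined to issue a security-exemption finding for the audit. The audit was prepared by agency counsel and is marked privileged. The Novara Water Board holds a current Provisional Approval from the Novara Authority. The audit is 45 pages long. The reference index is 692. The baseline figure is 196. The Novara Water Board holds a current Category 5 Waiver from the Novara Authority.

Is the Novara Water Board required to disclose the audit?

Exception (a) does not apply: the agency head declined to issue a security-exemption finding.
Exception (b)'s conditions are all satisfied: a current Category A Waiver is held; the audit names a confidential informant; aggregate throughput is 5,120 units, less than the 6,890 units limit. But: (e) applies — the compliance score is 59 points, meeting the 47 points threshold. (f), which would lift (e), is not triggered — Rhea is not the subject of the audit. Exception (b) does not apply.
Exception (c) requires that the number of pages in the record is below 36; but the number of pages in the record is 45, not below 36, so (c) is unavailable.
All of (d)'s requirements are met (a current Category 5 Waiver is held; the reference index is 692, meeting the 641 threshold; the audit is privileged). Applying paragraphs (i)–(n): (i) would limit (d) — the reportable unit count is 7, under the 9 limit — but (j) sets (i) aside: (j) is engaged — the qualifying period is 180 days, less than the 215 days limit. (k) would limit (j) — assessed value is $20,000, meeting the $18,000 threshold — but (l) sets (k) aside: (l) applies — the record's age is 24 years, meeting the 23 years threshold. (m) is engaged (the baseline figure is 196, less than the 261 limit), but yields to (n): (n) is engaged — a current Schedule 3 Exemption Letter is held. (d) remains available.

No — exception (d) applies; the Novara Water Board is not required to disclose the audit.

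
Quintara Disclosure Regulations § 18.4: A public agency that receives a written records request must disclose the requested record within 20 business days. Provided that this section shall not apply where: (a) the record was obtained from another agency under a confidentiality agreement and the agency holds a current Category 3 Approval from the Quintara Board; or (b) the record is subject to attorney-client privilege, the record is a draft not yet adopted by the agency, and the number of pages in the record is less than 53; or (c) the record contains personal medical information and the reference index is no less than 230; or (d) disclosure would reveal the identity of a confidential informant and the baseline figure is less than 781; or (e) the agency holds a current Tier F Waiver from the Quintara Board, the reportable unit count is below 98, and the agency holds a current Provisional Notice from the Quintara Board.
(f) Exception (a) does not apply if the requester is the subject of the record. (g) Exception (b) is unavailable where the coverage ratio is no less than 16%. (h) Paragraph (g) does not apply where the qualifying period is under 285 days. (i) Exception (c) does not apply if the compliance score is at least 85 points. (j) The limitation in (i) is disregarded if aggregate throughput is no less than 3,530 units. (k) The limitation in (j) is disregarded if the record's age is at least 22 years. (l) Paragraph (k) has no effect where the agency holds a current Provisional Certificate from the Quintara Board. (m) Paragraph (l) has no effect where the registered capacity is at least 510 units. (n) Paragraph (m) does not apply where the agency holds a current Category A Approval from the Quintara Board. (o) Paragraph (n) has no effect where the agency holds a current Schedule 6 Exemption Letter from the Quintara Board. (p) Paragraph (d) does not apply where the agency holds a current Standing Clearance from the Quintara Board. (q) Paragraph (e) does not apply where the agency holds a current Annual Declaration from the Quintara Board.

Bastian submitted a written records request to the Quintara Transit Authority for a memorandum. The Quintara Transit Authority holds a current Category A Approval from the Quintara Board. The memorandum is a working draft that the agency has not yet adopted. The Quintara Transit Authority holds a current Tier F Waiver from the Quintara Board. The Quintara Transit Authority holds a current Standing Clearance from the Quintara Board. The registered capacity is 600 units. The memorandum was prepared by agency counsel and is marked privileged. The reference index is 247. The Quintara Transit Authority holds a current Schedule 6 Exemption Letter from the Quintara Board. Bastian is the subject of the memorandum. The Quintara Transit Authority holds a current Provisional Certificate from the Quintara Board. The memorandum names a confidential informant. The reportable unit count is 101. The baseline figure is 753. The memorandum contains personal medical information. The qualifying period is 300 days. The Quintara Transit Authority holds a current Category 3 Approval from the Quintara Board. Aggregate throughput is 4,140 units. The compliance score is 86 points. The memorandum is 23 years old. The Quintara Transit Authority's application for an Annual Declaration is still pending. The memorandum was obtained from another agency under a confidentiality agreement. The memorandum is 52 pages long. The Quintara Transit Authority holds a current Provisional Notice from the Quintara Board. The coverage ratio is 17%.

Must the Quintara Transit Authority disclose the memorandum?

All of (a)'s requirements are met (the memorandum was obtained under a confidentiality agreement; a current Category 3 Approval is held). Turning to paragraph (f): (f) operates against (a): Bastian is the subject of the memorandum. (a) is therefore removed.
Exception (b): the memorandum is privileged; the memorandum is an unadopted draft; the number of pages in the record is 52, less than the 53 limit — every condition holds. Turning to paragraphs (g)–(h): (g) is engaged — the coverage ratio is 17%, meeting the 16% threshold. (h) is not engaged (the qualifying period is 300 days, not under 285 days), so (g) stands. So (b) is unavailable.
Exception (c) is satisfied on its face — the memorandum contains personal medical information; the reference index is 247, meeting the 230 threshold. However, paragraphs (i)–(o) must be considered: (i) operates against (c): the compliance score is 86 points, meeting the 85 points threshold. (j) operates (aggregate throughput is 4,140 units, meeting the 3,530 units threshold), but is itself disapplied by (k): (k) is triggered — the record's age is 23 years, meeting the 22 years threshold. (l) would limit (k) — a current Provisional Certificate is held — but (m) sets (l) aside: (m) is triggered — the registered capacity is 600 units, meeting the 510 units threshold. (n) applies (a current Category A Approval is held), but is overridden by (o): (o) operates — a current Schedule 6 Exemption Letter is held. (c) is therefore removed.
Exception (d) is satisfied on its face — the memorandum names a confidential informant; the baseline figure is 753, less than the 781 limit. But applying paragraph (p): (p) applies — a current Standing Clearance is held. Exception (d) does not apply.
Exception (e) fails — the reportable unit count is 101, not below 98.
Every exception is unavailable, so the rule governs.

Yes — the Quintara Transit Authority must disclose the memorandum.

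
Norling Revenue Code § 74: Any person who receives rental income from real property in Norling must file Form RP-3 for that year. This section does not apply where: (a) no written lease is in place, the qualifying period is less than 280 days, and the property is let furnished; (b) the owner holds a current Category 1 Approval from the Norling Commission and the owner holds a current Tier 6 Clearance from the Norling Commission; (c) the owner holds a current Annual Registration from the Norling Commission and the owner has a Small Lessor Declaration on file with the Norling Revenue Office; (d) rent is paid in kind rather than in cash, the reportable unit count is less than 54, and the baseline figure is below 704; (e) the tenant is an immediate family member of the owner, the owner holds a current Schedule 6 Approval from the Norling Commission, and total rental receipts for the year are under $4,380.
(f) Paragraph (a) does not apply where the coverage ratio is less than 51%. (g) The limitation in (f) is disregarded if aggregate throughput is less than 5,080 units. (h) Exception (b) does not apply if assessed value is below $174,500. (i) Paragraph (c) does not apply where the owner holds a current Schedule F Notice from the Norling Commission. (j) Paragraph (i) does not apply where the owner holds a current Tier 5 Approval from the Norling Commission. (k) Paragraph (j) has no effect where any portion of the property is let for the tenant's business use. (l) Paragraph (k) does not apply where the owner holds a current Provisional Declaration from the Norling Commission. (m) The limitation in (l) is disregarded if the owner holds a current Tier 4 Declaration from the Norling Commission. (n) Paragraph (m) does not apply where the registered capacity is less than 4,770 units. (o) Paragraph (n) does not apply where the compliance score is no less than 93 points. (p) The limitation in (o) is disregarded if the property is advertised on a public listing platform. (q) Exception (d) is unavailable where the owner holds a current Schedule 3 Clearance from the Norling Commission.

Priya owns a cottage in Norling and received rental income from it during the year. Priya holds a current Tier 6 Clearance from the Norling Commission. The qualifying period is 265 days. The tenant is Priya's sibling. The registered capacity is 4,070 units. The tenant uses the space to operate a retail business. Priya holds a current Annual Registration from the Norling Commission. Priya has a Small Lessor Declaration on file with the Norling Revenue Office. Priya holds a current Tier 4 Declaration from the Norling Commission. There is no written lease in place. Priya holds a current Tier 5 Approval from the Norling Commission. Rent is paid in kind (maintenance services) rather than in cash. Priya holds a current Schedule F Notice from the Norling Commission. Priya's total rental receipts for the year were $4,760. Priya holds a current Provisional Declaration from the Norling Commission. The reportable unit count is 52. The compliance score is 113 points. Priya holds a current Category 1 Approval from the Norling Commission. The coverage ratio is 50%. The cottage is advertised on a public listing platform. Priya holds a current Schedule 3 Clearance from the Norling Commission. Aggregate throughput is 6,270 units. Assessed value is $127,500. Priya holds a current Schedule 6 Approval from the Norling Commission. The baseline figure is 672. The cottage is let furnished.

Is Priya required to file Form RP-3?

All of (a)'s requirements are met (there is no written lease; the qualifying period is 265 days, less than the 280 days limit; the property is let furnished). However, paragraphs (f)–(g) must be considered: (f) is engaged — the coverage ratio is 50%, less than the 51% limit. (g), which would lift (f), is not engaged — aggregate throughput is 6,270 units, not less than 5,080 units. Exception (a) does not apply.
Exception (b) is satisfied on its face — a current Category 1 Approval is held; a current Tier 6 Clearance is held. However, paragraph (h) must be considered: (h) operates against (b): assessed value is $127,500, below the $174,500 limit. Exception (b) does not apply.
Exception (c)'s conditions are all satisfied: a current Annual Registration is held; a Small Lessor Declaration is on file. Under paragraphs (i)–(p): (i) would limit (c) — a current Schedule F Notice is held — but (j) sets (i) aside: (j) operates against (i): a current Tier 5 Approval is held. (k) would limit (j) — the space is let for business use — but (l) sets (k) aside: (l) operates — a current Provisional Declaration is held. (m) is triggered (a current Tier 4 Declaration is held), but is itself disapplied by (n): (n) operates against (m): the registered capacity is 4,070 units, less than the 4,770 units limit. (o) is triggered (the compliance score is 113 points, meeting the 93 points threshold), but yields to (p): (p) operates against (o): the property is publicly advertised. Exception (c) stands.
All of (d)'s requirements are met (rent is paid in kind; the reportable unit count is 52, less than the 54 limit; the baseline figure is 672, below the 704 limit). Turning to paragraph (q): (q) is engaged — a current Schedule 3 Clearance is held. So (d) is unavailable.
Exception (e) does not apply: total rental receipts for the year are $4,760, not under $4,380.

No — exception (c) applies; Priya is not required to file Form RP-3.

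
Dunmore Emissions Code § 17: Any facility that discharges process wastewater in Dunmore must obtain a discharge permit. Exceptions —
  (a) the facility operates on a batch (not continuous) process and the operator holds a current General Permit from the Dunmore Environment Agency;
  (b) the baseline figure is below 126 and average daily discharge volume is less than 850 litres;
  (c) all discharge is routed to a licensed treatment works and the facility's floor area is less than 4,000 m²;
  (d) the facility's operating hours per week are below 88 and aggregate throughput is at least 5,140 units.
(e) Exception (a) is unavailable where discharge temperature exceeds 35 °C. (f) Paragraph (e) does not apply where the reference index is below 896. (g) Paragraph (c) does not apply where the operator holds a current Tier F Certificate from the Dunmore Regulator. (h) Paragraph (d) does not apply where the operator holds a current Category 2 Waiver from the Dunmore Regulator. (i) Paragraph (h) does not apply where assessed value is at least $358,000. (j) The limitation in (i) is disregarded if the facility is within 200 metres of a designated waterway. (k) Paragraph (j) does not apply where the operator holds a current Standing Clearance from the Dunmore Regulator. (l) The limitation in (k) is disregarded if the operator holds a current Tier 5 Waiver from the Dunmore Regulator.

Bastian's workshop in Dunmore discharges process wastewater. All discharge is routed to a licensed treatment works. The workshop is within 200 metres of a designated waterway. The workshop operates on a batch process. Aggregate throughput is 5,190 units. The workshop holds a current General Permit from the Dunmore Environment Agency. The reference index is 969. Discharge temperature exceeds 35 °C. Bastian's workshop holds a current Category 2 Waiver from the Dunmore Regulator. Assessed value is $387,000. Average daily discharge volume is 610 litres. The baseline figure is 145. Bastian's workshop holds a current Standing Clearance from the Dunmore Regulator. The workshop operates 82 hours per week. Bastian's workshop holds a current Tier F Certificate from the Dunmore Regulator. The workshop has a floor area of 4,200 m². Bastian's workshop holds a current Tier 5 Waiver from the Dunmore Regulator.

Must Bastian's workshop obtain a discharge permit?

Yes — Bastian's workshop must obtain a discharge permit.

All of (a)'s requirements are met (the facility operates on a batch process; a current General Permit is held). But: (e) operates — discharge temperature exceeds 35 °C. (f), which would lift (e), is inapplicable — the reference index is 969, not below 896. So (a) is unavailable.
Exception (b) requires that the baseline figure is below 126; but the baseline figure is 145, not below 126, so (b) is unavailable.
Exception (c) fails — the facility's floor area is 4,200 m², not less than 4,000 m².
Exception (d) is satisfied on its face — the facility's operating hours per week are 82, below the 88 limit; aggregate throughput is 5,190 units, meeting the 5,140 units threshold. But: (h) is triggered — a current Category 2 Waiver is held. (i) is engaged (assessed value is $387,000, meeting the $358,000 threshold), but is displaced by (j): (j) is engaged — the workshop is within 200 m of a designated waterway. (k) would limit (j) — a current Standing Clearance is held — but (l) sets (k) aside: (l) operates against (k): a current Tier 5 Waiver is held. So (d) is unavailable.
No exception is made out. Bastian's workshop falls within the general rule.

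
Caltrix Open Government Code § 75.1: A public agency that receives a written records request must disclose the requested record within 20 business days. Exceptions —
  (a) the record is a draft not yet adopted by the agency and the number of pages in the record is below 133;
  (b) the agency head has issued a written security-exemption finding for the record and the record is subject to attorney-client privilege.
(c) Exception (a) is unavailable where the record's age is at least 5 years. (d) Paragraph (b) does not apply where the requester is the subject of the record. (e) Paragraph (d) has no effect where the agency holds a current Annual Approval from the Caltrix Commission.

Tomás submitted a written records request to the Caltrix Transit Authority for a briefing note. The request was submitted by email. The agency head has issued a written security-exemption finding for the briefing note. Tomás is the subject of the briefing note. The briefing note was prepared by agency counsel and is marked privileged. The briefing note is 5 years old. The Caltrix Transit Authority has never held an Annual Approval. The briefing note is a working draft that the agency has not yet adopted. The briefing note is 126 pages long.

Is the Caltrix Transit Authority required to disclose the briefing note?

All of (a)'s requirements are met (the briefing note is an unadopted draft; the number of pages in the record is 126, below the 133 limit). But: (c) is engaged — the record's age is 5 years, meeting the 5 years threshold. Exception (a) does not apply.
Exception (b): a written security-exemption finding has been issued; the briefing note is privileged — every condition holds. Turning to paragraphs (d)–(e): (d) is triggered — Tomás is the subject of the briefing note. (e) is not engaged (the Annual Approval is not current), so (d) stands. So (b) is unavailable.
No exception displaces § 75.1.

Yes — the Caltrix Transit Authority must disclose the briefing note.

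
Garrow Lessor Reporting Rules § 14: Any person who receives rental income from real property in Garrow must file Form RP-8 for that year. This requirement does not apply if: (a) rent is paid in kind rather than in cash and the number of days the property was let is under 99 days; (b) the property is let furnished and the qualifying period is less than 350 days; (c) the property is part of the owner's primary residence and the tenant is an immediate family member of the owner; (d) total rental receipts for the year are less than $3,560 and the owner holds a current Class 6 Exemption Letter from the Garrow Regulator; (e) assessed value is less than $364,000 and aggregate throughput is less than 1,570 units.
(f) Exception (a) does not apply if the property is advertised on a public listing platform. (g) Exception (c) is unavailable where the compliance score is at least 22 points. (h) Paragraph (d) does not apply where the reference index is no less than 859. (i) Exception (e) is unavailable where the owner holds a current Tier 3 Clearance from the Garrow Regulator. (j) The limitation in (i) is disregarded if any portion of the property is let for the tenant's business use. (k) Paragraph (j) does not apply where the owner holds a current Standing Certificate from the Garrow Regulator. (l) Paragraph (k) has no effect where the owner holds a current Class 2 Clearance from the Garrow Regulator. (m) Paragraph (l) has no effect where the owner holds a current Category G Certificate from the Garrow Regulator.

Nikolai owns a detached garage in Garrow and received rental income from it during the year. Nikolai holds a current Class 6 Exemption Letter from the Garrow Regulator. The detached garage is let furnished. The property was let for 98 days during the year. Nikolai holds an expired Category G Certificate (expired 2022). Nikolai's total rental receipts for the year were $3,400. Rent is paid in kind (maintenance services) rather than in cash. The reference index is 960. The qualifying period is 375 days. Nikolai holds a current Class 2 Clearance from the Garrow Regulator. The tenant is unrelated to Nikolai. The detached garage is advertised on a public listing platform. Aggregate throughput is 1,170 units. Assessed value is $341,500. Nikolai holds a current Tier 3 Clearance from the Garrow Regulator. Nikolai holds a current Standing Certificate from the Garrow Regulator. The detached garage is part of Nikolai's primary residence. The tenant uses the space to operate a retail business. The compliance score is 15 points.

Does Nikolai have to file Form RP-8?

Exception (a)'s conditions are all satisfied: rent is paid in kind; the number of days the property was let is 98 days, under the 99 days limit. Turning to paragraph (f): (f) operates — the property is publicly advertised. Exception (a) does not apply.
Exception (b) does not apply: the qualifying period is 375 days, not less than 350 days.
Exception (c) fails — the tenant is unrelated to the owner.
Exception (d) is satisfied on its face — total rental receipts for the year are $3,400, less than the $3,560 limit; a current Class 6 Exemption Letter is held. Turning to paragraph (h): (h) operates against (d): the reference index is 960, meeting the 859 threshold. (d) is therefore removed.
All of (e)'s requirements are met (assessed value is $341,500, less than the $364,000 limit; aggregate throughput is 1,170 units, less than the 1,570 units limit). Applying paragraphs (i)–(m): (i) would limit (e) — a current Tier 3 Clearance is held — but (j) sets (i) aside: (j) is engaged — the space is let for business use. (k) would limit (j) — a current Standing Certificate is held — but (l) sets (k) aside: (l) is triggered — a current Class 2 Clearance is held. (m), which would lift (l), is not engaged — the Category G Certificate is not current. (e) remains available.

No — exception (e) applies; Nikolai is not required to file Form RP-8.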